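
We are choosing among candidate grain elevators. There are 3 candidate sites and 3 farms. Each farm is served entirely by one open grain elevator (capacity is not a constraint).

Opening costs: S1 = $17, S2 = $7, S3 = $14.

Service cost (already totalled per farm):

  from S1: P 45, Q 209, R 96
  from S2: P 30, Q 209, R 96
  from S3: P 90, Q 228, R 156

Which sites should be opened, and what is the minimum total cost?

Open S2 only; minimum total cost 342.

For any fixed open set, each farm goes to its cheapest open site; total = fixed + service.
{S2}: P→S2 30, Q→S2 209, R→S2 96. Service 335; fixed 7; total 342.
{S2, S3}: service 335 + fixed 21 = 356
{S1, S2}: service 335 + fixed 24 = 359
{S1, S2, S3}: P→S2 30, Q→S1 209, R→S1 96. Service 335; fixed 38; total 373.
No other subset beats 342.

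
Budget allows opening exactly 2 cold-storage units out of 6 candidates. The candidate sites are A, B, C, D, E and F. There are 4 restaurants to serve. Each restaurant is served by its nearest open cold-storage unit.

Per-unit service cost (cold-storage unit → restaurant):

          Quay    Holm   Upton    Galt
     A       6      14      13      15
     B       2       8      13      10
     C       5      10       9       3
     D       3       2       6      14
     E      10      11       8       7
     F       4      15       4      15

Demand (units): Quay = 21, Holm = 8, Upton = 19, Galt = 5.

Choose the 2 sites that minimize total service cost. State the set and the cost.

Choose C and D; total service cost 208.

With exactly 2 open, each restaurant uses its cheapest among the chosen.
{C, D}: Quay→D 3·21=63, Holm→D 2·8=16, Upton→D 6·19=114, Galt→C 3·5=15. Service cost 208.
{B, D}: service cost 222
{D, F}: service cost 225
Among all 15 size-2 choices, {C, D} is lowest.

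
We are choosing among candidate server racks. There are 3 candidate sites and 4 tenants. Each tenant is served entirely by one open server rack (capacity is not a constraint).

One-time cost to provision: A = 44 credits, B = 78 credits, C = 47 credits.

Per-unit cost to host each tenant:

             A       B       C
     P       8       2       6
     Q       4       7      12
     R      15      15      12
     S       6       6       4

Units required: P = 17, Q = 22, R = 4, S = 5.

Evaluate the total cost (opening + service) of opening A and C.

Total cost: 349

Each tenant is assigned to its cheapest site among the open ones.
{A, C}: P→C 6·17=102, Q→A 4·22=88, R→C 12·4=48, S→C 4·5=20. Service 258; fixed 91; total 349.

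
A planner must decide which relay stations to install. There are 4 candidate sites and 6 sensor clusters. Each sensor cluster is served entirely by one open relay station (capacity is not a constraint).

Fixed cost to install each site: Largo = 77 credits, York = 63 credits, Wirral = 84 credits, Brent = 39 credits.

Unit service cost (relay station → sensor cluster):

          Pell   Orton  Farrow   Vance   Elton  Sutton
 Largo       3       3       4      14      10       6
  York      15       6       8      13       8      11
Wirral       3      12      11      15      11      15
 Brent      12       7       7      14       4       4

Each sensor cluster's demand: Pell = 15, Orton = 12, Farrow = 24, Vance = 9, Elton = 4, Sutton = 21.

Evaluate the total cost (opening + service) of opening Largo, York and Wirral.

Total cost: 676

Each sensor cluster is assigned to its cheapest site among the open ones.
{Largo, York, Wirral}: Pell→Largo 3·15=45, Orton→Largo 3·12=36, Farrow→Largo 4·24=96, Vance→York 13·9=117, Elton→York 8·4=32, Sutton→Largo 6·21=126. Service 452; fixed 224; total 676.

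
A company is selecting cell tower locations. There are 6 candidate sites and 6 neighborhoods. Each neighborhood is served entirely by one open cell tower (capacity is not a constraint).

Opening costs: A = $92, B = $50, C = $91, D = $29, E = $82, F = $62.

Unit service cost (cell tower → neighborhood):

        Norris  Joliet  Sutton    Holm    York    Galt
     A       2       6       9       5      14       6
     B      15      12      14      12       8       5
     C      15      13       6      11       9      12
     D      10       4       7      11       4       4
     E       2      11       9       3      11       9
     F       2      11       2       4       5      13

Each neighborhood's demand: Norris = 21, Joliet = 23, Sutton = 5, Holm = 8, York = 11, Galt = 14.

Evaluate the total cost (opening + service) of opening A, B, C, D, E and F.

Each neighborhood is assigned to its cheapest site among the open ones.
{A, B, C, D, E, F}: Norris→A 2·21=42, Joliet→D 4·23=92, Sutton→F 2·5=10, Holm→E 3·8=24, York→D 4·11=44, Galt→D 4·14=56. Service 268; fixed 406; total 674.

Total cost: 674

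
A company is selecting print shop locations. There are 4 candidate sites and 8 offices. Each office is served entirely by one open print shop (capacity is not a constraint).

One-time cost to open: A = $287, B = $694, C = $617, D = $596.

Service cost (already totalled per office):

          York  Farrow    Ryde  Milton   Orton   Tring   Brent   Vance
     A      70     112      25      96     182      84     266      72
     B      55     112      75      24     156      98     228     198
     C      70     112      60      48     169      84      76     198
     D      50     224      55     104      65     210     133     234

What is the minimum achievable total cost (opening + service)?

Minimum total cost: 1194

For any fixed open set, each office goes to its cheapest open site; total = fixed + service.
{A}: York→A 70, Farrow→A 112, Ryde→A 25, Milton→A 96, Orton→A 182, Tring→A 84, Brent→A 266, Vance→A 72. Service 907; fixed 287; total 1194.
{C}: York→C 70, Farrow→C 112, Ryde→C 60, Milton→C 48, Orton→C 169, Tring→C 84, Brent→C 76, Vance→C 198. Service 817; fixed 617; total 1434.
{A, D}: York→D 50, Farrow→A 112, Ryde→A 25, Milton→A 96, Orton→D 65, Tring→A 84, Brent→D 133, Vance→A 72. Service 637; fixed 883; total 1520.
{A, B, C, D}: service 508 + fixed 2194 = 2702
No other subset beats 1194.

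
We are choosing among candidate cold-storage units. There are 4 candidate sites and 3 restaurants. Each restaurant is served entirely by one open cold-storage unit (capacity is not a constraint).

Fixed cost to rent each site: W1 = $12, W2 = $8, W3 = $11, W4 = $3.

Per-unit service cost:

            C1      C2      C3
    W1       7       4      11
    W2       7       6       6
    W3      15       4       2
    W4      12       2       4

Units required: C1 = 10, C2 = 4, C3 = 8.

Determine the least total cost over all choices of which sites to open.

For any fixed open set, each restaurant goes to its cheapest open site; total = fixed + service.
{W2, W3, W4}: C1→W2 7·10=70, C2→W4 2·4=8, C3→W3 2·8=16. Service 94; fixed 22; total 116.
{W1, W3, W4}: service 94 + fixed 26 = 120
{W2, W3}: C1→W2 7·10=70, C2→W3 4·4=16, C3→W3 2·8=16. Service 102; fixed 19; total 121.
{W1, W2, W3, W4}: C1→W1 7·10=70, C2→W4 2·4=8, C3→W3 2·8=16. Service 94; fixed 34; total 128.
No other subset beats 116.

Minimum total cost: 116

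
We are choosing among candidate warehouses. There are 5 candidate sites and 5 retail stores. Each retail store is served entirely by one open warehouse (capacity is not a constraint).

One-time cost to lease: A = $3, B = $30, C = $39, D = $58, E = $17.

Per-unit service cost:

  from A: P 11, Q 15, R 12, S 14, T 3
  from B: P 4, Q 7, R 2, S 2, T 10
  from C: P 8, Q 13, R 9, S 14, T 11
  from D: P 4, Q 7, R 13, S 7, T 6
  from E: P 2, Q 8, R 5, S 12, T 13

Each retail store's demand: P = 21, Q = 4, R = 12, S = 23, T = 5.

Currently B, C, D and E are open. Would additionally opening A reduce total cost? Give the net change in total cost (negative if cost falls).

Current service cost with {B, C, D, E}: 170.
Adding A: each retail store re-picks its cheapest; new service cost 155, saving 15.
Extra fixed cost: 3. Net change = 3 − 15 = -12.
(Totals: 314 → 302.)

Yes — net change −12 (cost falls by 12).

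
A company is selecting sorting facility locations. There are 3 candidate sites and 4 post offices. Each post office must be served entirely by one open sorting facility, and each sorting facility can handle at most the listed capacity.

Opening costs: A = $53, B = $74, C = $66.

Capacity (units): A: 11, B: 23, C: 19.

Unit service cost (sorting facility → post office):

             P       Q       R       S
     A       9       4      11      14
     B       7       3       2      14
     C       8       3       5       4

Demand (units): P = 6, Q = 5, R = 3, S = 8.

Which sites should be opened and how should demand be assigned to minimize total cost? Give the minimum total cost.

Open {A, C}: P→C 8·6=48, Q→A 4·5=20, R→C 5·3=15, S→C 4·8=32.
Loads: A carries 5/11, C carries 17/19. Service 115; fixed 119; total 234.
Next best feasible plan costs 235.

Minimum total cost: 234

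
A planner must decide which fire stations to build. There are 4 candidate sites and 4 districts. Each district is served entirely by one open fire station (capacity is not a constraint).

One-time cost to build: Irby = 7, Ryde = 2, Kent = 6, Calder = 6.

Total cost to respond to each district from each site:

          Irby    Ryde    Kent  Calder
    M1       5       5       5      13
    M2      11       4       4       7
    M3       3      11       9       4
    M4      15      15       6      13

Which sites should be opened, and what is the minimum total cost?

Open Kent only; minimum total cost 30.

For any fixed open set, each district goes to its cheapest open site; total = fixed + service.
{Kent}: M1→Kent 5, M2→Kent 4, M3→Kent 9, M4→Kent 6. Service 24; fixed 6; total 30.
{Irby, Kent}: service 18 + fixed 13 = 31
{Kent, Calder}: service 19 + fixed 12 = 31
{Irby, Ryde, Kent, Calder}: service 18 + fixed 21 = 39
No other subset beats 30.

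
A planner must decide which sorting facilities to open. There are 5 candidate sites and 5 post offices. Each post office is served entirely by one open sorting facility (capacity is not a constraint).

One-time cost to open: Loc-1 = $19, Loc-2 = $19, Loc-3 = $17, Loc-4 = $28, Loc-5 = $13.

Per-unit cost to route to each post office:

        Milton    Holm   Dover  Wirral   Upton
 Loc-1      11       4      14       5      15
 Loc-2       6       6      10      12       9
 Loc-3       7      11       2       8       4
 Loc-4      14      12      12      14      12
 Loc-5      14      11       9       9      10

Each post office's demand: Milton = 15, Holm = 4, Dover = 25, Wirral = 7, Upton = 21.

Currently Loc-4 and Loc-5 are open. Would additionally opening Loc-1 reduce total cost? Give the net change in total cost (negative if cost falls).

Current service cost with {Loc-4, Loc-5}: 752.
Adding Loc-1: each post office re-picks its cheapest; new service cost 651, saving 101.
Extra fixed cost: 19. Net change = 19 − 101 = -82.
(Totals: 793 → 711.)

Yes — net change −82 (cost falls by 82).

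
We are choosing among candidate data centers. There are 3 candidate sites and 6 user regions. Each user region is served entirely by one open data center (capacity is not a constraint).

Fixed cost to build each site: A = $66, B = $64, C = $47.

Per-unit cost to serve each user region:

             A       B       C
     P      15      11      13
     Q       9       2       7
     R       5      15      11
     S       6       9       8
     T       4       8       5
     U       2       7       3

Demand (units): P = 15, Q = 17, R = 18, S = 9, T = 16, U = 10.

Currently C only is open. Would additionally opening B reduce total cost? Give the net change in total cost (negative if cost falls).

Current service cost with {C}: 694.
Adding B: each user region re-picks its cheapest; new service cost 579, saving 115.
Extra fixed cost: 64. Net change = 64 − 115 = -51.
(Totals: 741 → 690.)

Yes — net change −51 (cost falls by 51).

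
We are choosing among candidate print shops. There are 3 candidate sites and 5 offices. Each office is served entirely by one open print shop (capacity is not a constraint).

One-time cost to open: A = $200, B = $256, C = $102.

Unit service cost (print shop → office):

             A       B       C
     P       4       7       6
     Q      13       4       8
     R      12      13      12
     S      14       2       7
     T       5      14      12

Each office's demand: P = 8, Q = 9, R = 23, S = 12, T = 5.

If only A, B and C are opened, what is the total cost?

Total cost: 951

Each office is assigned to its cheapest site among the open ones.
{A, B, C}: P→A 4·8=32, Q→B 4·9=36, R→A 12·23=276, S→B 2·12=24, T→A 5·5=25. Service 393; fixed 558; total 951.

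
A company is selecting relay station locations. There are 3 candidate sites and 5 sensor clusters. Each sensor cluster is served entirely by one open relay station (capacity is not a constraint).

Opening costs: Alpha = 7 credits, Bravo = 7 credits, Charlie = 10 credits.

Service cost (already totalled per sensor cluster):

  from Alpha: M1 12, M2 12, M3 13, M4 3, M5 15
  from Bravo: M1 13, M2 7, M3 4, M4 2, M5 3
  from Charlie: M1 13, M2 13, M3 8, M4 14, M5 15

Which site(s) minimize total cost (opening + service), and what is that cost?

Open Bravo only; minimum total cost 36.

For any fixed open set, each sensor cluster goes to its cheapest open site; total = fixed + service.
{Bravo}: M1→Bravo 13, M2→Bravo 7, M3→Bravo 4, M4→Bravo 2, M5→Bravo 3. Service 29; fixed 7; total 36.
{Alpha, Bravo}: service 28 + fixed 14 = 42
{Bravo, Charlie}: M1→Bravo 13, M2→Bravo 7, M3→Bravo 4, M4→Bravo 2, M5→Bravo 3. Service 29; fixed 17; total 46.
{Alpha, Bravo, Charlie}: M1→Alpha 12, M2→Bravo 7, M3→Bravo 4, M4→Bravo 2, M5→Bravo 3. Service 28; fixed 24; total 52.
(All 7 nonempty subsets were checked; Bravo only is lowest.)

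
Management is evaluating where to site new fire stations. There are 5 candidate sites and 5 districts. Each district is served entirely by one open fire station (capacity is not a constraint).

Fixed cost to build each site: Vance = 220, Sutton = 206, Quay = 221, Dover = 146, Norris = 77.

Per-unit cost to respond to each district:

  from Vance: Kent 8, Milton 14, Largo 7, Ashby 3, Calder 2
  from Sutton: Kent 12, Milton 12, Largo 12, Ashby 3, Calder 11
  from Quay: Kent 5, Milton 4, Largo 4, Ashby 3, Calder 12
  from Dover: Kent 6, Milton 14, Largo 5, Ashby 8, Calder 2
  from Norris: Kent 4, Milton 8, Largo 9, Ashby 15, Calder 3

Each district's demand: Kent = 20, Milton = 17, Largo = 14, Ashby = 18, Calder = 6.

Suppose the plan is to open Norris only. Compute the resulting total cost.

Total cost: 707

Each district is assigned to its cheapest site among the open ones.
{Norris}: Kent→Norris 4·20=80, Milton→Norris 8·17=136, Largo→Norris 9·14=126, Ashby→Norris 15·18=270, Calder→Norris 3·6=18. Service 630; fixed 77; total 707.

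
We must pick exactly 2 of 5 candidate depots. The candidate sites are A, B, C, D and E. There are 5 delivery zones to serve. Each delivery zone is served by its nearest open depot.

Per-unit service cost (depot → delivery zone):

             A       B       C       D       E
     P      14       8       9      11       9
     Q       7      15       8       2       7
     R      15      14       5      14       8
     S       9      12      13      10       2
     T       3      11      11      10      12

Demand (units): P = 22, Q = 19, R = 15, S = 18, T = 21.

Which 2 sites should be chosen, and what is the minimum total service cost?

Choose A and E; total service cost 550.

With exactly 2 open, each delivery zone uses its cheapest among the chosen.
{A, E}: P→E 9·22=198, Q→A 7·19=133, R→E 8·15=120, S→E 2·18=36, T→A 3·21=63. Service cost 550.
{D, E}: service cost 602
{A, C}: service cost 631
Among all 10 size-2 choices, {A, E} is lowest.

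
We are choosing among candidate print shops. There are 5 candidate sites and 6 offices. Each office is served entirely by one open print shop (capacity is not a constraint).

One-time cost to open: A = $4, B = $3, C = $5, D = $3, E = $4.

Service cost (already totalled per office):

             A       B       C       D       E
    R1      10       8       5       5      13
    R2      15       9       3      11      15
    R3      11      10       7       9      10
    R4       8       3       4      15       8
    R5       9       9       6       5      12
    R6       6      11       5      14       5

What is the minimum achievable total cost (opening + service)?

Minimum total cost: 35

For any fixed open set, each office goes to its cheapest open site; total = fixed + service.
{C}: R1→C 5, R2→C 3, R3→C 7, R4→C 4, R5→C 6, R6→C 5. Service 30; fixed 5; total 35.
{B, C}: R1→C 5, R2→C 3, R3→C 7, R4→B 3, R5→C 6, R6→C 5. Service 29; fixed 8; total 37.
{C, D}: R1→C 5, R2→C 3, R3→C 7, R4→C 4, R5→D 5, R6→C 5. Service 29; fixed 8; total 37.
{A, B, C, D, E}: R1→C 5, R2→C 3, R3→C 7, R4→B 3, R5→D 5, R6→C 5. Service 28; fixed 19; total 47.
No other subset beats 35.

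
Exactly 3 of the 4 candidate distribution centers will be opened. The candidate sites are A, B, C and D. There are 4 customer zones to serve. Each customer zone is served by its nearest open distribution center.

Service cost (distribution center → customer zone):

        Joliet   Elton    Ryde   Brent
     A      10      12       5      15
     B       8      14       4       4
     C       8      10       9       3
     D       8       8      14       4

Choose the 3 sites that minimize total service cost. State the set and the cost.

With exactly 3 open, each customer zone uses its cheapest among the chosen.
{B, C, D}: Joliet→B 8, Elton→D 8, Ryde→B 4, Brent→C 3. Service cost 23.
{A, B, D}: service cost 24
{A, C, D}: service cost 24
Among all 4 size-3 choices, {B, C, D} is lowest.

Choose B, C and D; total service cost 23.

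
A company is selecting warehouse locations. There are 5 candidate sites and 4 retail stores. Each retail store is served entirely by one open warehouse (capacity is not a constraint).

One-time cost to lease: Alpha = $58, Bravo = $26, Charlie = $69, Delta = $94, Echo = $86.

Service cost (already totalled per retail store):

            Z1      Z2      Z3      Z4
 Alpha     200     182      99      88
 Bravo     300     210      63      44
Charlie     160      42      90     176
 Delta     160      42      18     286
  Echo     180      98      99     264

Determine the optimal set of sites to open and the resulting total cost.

Open Bravo and Delta; minimum total cost 384.

For any fixed open set, each retail store goes to its cheapest open site; total = fixed + service.
{Bravo, Delta}: Z1→Delta 160, Z2→Delta 42, Z3→Delta 18, Z4→Bravo 44. Service 264; fixed 120; total 384.
{Bravo, Charlie}: service 309 + fixed 95 = 404
{Alpha, Bravo, Delta}: Z1→Delta 160, Z2→Delta 42, Z3→Delta 18, Z4→Bravo 44. Service 264; fixed 178; total 442.
{Alpha, Bravo, Charlie, Delta, Echo}: Z1→Charlie 160, Z2→Charlie 42, Z3→Delta 18, Z4→Bravo 44. Service 264; fixed 333; total 597.
No other subset beats 384.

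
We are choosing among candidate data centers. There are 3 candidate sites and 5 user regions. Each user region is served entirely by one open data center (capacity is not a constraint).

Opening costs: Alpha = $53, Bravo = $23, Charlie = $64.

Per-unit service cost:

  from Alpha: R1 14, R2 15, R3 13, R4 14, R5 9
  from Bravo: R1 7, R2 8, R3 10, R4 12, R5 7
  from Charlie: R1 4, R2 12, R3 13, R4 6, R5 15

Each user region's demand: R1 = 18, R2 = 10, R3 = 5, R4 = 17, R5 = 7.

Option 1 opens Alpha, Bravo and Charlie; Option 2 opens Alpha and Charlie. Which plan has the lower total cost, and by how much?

Option 1 is cheaper by 46.

Option 1: {Alpha, Bravo, Charlie}: R1→Charlie 4·18=72, R2→Bravo 8·10=80, R3→Bravo 10·5=50, R4→Charlie 6·17=102, R5→Bravo 7·7=49. Service 353; fixed 140; total 493.
Option 2: {Alpha, Charlie}: R1→Charlie 4·18=72, R2→Charlie 12·10=120, R3→Alpha 13·5=65, R4→Charlie 6·17=102, R5→Alpha 9·7=63. Service 422; fixed 117; total 539.
Difference: |493 − 539| = 46.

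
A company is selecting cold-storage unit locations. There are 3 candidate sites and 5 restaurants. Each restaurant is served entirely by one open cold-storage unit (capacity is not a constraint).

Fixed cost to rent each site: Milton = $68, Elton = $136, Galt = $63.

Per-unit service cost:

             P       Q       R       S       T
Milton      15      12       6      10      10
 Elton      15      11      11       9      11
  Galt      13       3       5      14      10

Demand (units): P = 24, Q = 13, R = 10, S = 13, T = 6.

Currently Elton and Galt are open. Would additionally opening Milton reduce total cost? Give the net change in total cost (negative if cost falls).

No — net change +68 (cost rises by 68).

Current service cost with {Elton, Galt}: 578.
Adding Milton: each restaurant re-picks its cheapest; new service cost 578, saving 0.
Extra fixed cost: 68. Net change = 68 − 0 = 68.
(Totals: 777 → 845.)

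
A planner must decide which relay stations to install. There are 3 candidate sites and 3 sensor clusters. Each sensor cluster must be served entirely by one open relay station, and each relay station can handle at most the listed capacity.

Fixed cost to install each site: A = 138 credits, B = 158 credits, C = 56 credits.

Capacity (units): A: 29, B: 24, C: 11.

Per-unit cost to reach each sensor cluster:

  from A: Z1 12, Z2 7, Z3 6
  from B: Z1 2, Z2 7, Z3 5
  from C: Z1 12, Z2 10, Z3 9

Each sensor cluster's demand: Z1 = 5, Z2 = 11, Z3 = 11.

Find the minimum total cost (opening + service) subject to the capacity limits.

Minimum total cost: 341

Open {A}: Z1→A 12·5=60, Z2→A 7·11=77, Z3→A 6·11=66.
Loads: A carries 27/29. Service 203; fixed 138; total 341.
Next best feasible plan costs 389.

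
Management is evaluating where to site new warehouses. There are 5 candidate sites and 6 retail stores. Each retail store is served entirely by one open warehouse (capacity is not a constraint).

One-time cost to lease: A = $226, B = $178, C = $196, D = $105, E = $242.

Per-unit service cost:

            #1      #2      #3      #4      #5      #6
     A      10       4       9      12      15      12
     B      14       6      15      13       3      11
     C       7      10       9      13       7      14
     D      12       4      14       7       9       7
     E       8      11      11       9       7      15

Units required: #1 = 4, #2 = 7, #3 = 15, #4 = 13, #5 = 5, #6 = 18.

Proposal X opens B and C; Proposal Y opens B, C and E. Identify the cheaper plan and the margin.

Proposal X is cheaper by 190.

Proposal X: {B, C}: #1→C 7·4=28, #2→B 6·7=42, #3→C 9·15=135, #4→B 13·13=169, #5→B 3·5=15, #6→B 11·18=198. Service 587; fixed 374; total 961.
Proposal Y: {B, C, E}: #1→C 7·4=28, #2→B 6·7=42, #3→C 9·15=135, #4→E 9·13=117, #5→B 3·5=15, #6→B 11·18=198. Service 535; fixed 616; total 1151.
Difference: |961 − 1151| = 190.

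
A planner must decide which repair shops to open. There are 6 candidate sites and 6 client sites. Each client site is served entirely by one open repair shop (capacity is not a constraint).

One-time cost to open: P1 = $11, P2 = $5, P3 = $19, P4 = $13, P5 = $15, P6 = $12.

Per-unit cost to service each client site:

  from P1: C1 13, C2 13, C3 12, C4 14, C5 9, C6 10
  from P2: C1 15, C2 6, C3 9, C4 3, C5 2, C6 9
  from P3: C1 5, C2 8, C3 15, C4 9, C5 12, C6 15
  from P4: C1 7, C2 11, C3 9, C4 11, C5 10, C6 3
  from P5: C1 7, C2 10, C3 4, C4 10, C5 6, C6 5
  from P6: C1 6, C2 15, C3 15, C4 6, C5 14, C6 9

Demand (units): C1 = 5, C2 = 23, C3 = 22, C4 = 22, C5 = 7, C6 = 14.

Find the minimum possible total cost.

Minimum total cost: 416

For any fixed open set, each client site goes to its cheapest open site; total = fixed + service.
{P2, P4, P5}: C1→P4 7·5=35, C2→P2 6·23=138, C3→P5 4·22=88, C4→P2 3·22=66, C5→P2 2·7=14, C6→P4 3·14=42. Service 383; fixed 33; total 416.
{P2, P4, P5, P6}: C1→P6 6·5=30, C2→P2 6·23=138, C3→P5 4·22=88, C4→P2 3·22=66, C5→P2 2·7=14, C6→P4 3·14=42. Service 378; fixed 45; total 423.
{P2, P3, P4, P5}: C1→P3 5·5=25, C2→P2 6·23=138, C3→P5 4·22=88, C4→P2 3·22=66, C5→P2 2·7=14, C6→P4 3·14=42. Service 373; fixed 52; total 425.
{P1, P2, P3, P4, P5, P6}: service 373 + fixed 75 = 448
No other subset beats 416.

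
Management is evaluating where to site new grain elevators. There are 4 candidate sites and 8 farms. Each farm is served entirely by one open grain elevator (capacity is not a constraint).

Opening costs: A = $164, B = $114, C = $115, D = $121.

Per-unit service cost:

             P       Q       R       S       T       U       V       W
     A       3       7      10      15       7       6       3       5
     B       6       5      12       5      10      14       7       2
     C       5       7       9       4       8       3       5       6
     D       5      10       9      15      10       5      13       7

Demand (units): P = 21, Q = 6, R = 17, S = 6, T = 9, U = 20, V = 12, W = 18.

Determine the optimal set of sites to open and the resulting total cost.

Open C only; minimum total cost 739.

For any fixed open set, each farm goes to its cheapest open site; total = fixed + service.
{C}: P→C 5·21=105, Q→C 7·6=42, R→C 9·17=153, S→C 4·6=24, T→C 8·9=72, U→C 3·20=60, V→C 5·12=60, W→C 6·18=108. Service 624; fixed 115; total 739.
{B, C}: P→C 5·21=105, Q→B 5·6=30, R→C 9·17=153, S→C 4·6=24, T→C 8·9=72, U→C 3·20=60, V→C 5·12=60, W→B 2·18=36. Service 540; fixed 229; total 769.
{A, C}: service 531 + fixed 279 = 810
{A, B, C, D}: service 465 + fixed 514 = 979
No other subset beats 739.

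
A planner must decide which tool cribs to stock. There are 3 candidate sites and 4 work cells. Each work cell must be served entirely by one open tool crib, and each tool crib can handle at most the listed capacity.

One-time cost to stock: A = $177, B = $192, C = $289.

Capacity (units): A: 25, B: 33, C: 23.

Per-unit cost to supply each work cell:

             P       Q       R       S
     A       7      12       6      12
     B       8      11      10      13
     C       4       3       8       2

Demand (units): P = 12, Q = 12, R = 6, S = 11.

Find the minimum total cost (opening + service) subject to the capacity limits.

Minimum total cost: 644

Open {A, C}: P→A 7·12=84, Q→C 3·12=36, R→A 6·6=36, S→C 2·11=22.
Loads: A carries 18/25, C carries 23/23. Service 178; fixed 466; total 644.
Next best feasible plan costs 695.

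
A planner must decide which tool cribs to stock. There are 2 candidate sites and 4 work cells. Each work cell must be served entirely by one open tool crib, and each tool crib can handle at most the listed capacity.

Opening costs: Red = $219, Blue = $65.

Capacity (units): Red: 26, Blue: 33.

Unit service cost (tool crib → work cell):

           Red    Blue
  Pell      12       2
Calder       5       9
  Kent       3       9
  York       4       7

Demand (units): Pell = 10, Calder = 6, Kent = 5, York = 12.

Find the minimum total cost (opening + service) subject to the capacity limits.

Open {Blue}: Pell→Blue 2·10=20, Calder→Blue 9·6=54, Kent→Blue 9·5=45, York→Blue 7·12=84.
Loads: Blue carries 33/33. Service 203; fixed 65; total 268.
Next best feasible plan costs 397.

Minimum total cost: 268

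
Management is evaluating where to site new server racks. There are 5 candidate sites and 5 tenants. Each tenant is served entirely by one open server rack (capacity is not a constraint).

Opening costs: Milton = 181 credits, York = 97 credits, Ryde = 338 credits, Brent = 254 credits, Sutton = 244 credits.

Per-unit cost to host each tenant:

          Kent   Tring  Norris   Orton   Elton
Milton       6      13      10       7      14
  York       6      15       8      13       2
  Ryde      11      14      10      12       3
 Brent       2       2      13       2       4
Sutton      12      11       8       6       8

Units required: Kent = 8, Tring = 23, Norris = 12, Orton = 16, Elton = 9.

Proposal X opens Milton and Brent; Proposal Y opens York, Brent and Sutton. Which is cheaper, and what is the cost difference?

Proposal X: {Milton, Brent}: Kent→Brent 2·8=16, Tring→Brent 2·23=46, Norris→Milton 10·12=120, Orton→Brent 2·16=32, Elton→Brent 4·9=36. Service 250; fixed 435; total 685.
Proposal Y: {York, Brent, Sutton}: Kent→Brent 2·8=16, Tring→Brent 2·23=46, Norris→York 8·12=96, Orton→Brent 2·16=32, Elton→York 2·9=18. Service 208; fixed 595; total 803.
Difference: |685 − 803| = 118.

Proposal X is cheaper by 118.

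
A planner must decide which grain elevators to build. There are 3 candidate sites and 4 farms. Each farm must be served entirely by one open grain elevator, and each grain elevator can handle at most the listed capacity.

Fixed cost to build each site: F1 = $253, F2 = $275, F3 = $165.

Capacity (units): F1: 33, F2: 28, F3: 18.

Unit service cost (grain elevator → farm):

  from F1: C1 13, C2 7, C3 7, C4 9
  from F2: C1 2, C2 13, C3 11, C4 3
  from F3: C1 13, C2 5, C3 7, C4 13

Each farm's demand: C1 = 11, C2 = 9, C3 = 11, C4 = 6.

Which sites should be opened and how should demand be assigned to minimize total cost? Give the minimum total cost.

Open {F2, F3}: C1→F2 2·11=22, C2→F3 5·9=45, C3→F2 11·11=121, C4→F2 3·6=18.
Loads: F2 carries 28/28, F3 carries 9/18. Service 206; fixed 440; total 646.
Next best feasible plan costs 674.

Minimum total cost: 646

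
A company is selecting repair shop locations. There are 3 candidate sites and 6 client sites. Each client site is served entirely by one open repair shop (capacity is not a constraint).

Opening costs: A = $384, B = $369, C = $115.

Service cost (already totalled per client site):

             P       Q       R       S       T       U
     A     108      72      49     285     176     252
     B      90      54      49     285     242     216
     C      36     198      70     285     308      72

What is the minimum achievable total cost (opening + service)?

For any fixed open set, each client site goes to its cheapest open site; total = fixed + service.
{C}: P→C 36, Q→C 198, R→C 70, S→C 285, T→C 308, U→C 72. Service 969; fixed 115; total 1084.
{A, C}: service 690 + fixed 499 = 1189
{B, C}: service 738 + fixed 484 = 1222
{A, B, C}: P→C 36, Q→B 54, R→A 49, S→A 285, T→A 176, U→C 72. Service 672; fixed 868; total 1540.
No other subset beats 1084.

Minimum total cost: 1084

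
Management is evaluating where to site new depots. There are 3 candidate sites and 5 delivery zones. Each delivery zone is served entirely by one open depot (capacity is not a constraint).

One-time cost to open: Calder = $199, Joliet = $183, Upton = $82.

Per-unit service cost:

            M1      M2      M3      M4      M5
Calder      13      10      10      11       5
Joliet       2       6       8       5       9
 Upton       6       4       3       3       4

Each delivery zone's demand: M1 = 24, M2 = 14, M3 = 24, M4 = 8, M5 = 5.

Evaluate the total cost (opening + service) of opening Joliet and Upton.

Each delivery zone is assigned to its cheapest site among the open ones.
{Joliet, Upton}: M1→Joliet 2·24=48, M2→Upton 4·14=56, M3→Upton 3·24=72, M4→Upton 3·8=24, M5→Upton 4·5=20. Service 220; fixed 265; total 485.

Total cost: 485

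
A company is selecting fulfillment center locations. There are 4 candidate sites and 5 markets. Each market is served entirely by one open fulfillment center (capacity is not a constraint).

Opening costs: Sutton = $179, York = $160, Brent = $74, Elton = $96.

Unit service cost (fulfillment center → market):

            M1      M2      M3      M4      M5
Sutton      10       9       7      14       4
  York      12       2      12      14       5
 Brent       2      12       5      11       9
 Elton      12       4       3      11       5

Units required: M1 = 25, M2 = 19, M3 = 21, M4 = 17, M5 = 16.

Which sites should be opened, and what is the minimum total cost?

Open Brent and Elton; minimum total cost 626.

For any fixed open set, each market goes to its cheapest open site; total = fixed + service.
{Brent, Elton}: M1→Brent 2·25=50, M2→Elton 4·19=76, M3→Elton 3·21=63, M4→Brent 11·17=187, M5→Elton 5·16=80. Service 456; fixed 170; total 626.
{York, Brent}: M1→Brent 2·25=50, M2→York 2·19=38, M3→Brent 5·21=105, M4→Brent 11·17=187, M5→York 5·16=80. Service 460; fixed 234; total 694.
{York, Brent, Elton}: service 418 + fixed 330 = 748
{Sutton, York, Brent, Elton}: service 402 + fixed 509 = 911
No other subset beats 626.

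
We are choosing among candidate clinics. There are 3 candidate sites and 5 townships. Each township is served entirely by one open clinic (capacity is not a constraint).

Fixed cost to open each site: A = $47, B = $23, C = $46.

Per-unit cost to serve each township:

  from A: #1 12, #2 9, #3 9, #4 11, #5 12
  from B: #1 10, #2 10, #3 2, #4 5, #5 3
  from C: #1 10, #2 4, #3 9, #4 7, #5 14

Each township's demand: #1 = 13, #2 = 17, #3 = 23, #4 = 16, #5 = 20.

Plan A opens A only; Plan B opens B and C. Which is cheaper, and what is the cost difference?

Plan B is cheaper by 526.

Plan A: {A}: #1→A 12·13=156, #2→A 9·17=153, #3→A 9·23=207, #4→A 11·16=176, #5→A 12·20=240. Service 932; fixed 47; total 979.
Plan B: {B, C}: #1→B 10·13=130, #2→C 4·17=68, #3→B 2·23=46, #4→B 5·16=80, #5→B 3·20=60. Service 384; fixed 69; total 453.
Difference: |979 − 453| = 526.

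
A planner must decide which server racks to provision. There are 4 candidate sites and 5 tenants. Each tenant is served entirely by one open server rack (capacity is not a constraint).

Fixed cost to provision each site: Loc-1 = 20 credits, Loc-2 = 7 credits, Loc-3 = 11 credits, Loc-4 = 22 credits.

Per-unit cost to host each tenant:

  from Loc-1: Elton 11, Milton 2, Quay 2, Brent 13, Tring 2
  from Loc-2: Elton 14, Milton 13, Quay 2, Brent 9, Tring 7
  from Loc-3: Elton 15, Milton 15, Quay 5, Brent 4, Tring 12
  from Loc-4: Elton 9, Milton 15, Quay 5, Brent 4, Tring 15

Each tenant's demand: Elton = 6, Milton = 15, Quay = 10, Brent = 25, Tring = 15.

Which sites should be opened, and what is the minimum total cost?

Open Loc-1 and Loc-4; minimum total cost 276.

For any fixed open set, each tenant goes to its cheapest open site; total = fixed + service.
{Loc-1, Loc-4}: Elton→Loc-4 9·6=54, Milton→Loc-1 2·15=30, Quay→Loc-1 2·10=20, Brent→Loc-4 4·25=100, Tring→Loc-1 2·15=30. Service 234; fixed 42; total 276.
{Loc-1, Loc-3}: Elton→Loc-1 11·6=66, Milton→Loc-1 2·15=30, Quay→Loc-1 2·10=20, Brent→Loc-3 4·25=100, Tring→Loc-1 2·15=30. Service 246; fixed 31; total 277.
{Loc-1, Loc-2, Loc-4}: Elton→Loc-4 9·6=54, Milton→Loc-1 2·15=30, Quay→Loc-1 2·10=20, Brent→Loc-4 4·25=100, Tring→Loc-1 2·15=30. Service 234; fixed 49; total 283.
{Loc-1, Loc-2, Loc-3, Loc-4}: service 234 + fixed 60 = 294
No other subset beats 276.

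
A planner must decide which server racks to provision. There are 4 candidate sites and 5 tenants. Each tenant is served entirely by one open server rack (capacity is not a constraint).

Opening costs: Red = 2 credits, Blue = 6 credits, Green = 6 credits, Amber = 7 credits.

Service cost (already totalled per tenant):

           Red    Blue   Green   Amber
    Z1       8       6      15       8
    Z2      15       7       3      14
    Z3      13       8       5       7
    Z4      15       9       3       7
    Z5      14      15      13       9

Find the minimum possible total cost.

For any fixed open set, each tenant goes to its cheapest open site; total = fixed + service.
{Red, Green}: Z1→Red 8, Z2→Green 3, Z3→Green 5, Z4→Green 3, Z5→Green 13. Service 32; fixed 8; total 40.
{Green, Amber}: service 28 + fixed 13 = 41
{Blue, Green}: Z1→Blue 6, Z2→Green 3, Z3→Green 5, Z4→Green 3, Z5→Green 13. Service 30; fixed 12; total 42.
{Red, Blue, Green, Amber}: Z1→Blue 6, Z2→Green 3, Z3→Green 5, Z4→Green 3, Z5→Amber 9. Service 26; fixed 21; total 47.
No other subset beats 40.

Minimum total cost: 40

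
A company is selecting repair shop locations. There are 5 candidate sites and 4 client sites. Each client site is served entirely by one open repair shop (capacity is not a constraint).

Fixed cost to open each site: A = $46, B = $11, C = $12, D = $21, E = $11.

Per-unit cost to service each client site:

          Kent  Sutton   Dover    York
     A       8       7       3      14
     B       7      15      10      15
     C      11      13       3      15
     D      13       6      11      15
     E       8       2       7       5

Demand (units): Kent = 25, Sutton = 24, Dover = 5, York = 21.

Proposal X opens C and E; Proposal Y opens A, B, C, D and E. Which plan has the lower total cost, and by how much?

Proposal X is cheaper by 53.

Proposal X: {C, E}: Kent→E 8·25=200, Sutton→E 2·24=48, Dover→C 3·5=15, York→E 5·21=105. Service 368; fixed 23; total 391.
Proposal Y: {A, B, C, D, E}: Kent→B 7·25=175, Sutton→E 2·24=48, Dover→A 3·5=15, York→E 5·21=105. Service 343; fixed 101; total 444.
Difference: |391 − 444| = 53.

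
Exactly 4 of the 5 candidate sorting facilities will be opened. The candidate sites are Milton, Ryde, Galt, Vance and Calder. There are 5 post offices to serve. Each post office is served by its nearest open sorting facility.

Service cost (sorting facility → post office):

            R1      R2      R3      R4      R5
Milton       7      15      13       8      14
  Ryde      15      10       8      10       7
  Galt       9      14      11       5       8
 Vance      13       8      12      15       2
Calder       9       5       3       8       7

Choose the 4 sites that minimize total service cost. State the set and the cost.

Choose Milton, Galt, Vance and Calder; total service cost 22.

With exactly 4 open, each post office uses its cheapest among the chosen.
{Milton, Galt, Vance, Calder}: R1→Milton 7, R2→Calder 5, R3→Calder 3, R4→Galt 5, R5→Vance 2. Service cost 22.
{Ryde, Galt, Vance, Calder}: service cost 24
{Milton, Ryde, Vance, Calder}: service cost 25
Among all 5 size-4 choices, {Milton, Galt, Vance, Calder} is lowest.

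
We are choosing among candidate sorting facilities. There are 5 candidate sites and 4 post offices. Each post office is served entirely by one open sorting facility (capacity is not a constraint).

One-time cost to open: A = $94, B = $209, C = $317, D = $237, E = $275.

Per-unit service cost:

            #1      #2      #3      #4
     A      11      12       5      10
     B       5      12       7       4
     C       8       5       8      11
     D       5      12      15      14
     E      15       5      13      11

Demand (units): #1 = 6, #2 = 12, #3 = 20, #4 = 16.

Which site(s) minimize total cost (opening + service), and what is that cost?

For any fixed open set, each post office goes to its cheapest open site; total = fixed + service.
{A}: #1→A 11·6=66, #2→A 12·12=144, #3→A 5·20=100, #4→A 10·16=160. Service 470; fixed 94; total 564.
{B}: service 378 + fixed 209 = 587
{A, B}: service 338 + fixed 303 = 641
{A, B, C, D, E}: service 254 + fixed 1132 = 1386
No other subset beats 564.

Open A only; minimum total cost 564.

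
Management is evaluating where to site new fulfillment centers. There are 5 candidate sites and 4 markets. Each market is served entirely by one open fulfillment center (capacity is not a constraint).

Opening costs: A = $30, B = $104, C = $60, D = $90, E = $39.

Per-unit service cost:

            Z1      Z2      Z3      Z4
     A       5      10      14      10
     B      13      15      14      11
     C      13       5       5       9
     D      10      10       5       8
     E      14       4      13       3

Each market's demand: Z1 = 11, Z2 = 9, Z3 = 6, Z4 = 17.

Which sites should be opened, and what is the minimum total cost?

For any fixed open set, each market goes to its cheapest open site; total = fixed + service.
{A, E}: Z1→A 5·11=55, Z2→E 4·9=36, Z3→E 13·6=78, Z4→E 3·17=51. Service 220; fixed 69; total 289.
{A, C, E}: service 172 + fixed 129 = 301
{A, D, E}: service 172 + fixed 159 = 331
{A, B, C, D, E}: Z1→A 5·11=55, Z2→E 4·9=36, Z3→C 5·6=30, Z4→E 3·17=51. Service 172; fixed 323; total 495.
No other subset beats 289.

Open A and E; minimum total cost 289.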